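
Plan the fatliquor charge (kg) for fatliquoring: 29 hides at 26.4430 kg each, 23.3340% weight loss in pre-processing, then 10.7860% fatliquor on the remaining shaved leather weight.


Total_raw = N * avg_wt = 29 * 26.4430 = 766.8470 kg
Substrate = Total_raw * (1 - loss/100) = 766.8470 * (1 - 23.3340/100) = 587.9109 kg
Fat = Substrate * pct / 100 = 587.9109 * 10.7860 / 100 = 63.4121 kg


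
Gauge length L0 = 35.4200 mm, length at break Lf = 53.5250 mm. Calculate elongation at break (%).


Formula: Elongation = (Lf - L0) / L0 * 100
Substituting: Elongation = (53.5250 - 35.4200) / 35.4200 * 100
Result: 51.1152 %


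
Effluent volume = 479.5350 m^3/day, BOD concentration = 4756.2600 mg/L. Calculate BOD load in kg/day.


Formula: BOD_load = volume * conc / 1000
Substituting: BOD_load = 479.5350 * 4756.2600 / 1000
Result: 2280.7931 kg/day


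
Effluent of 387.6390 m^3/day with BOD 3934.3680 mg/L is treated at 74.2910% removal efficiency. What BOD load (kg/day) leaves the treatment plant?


Load_in = volume * conc / 1000 = 387.6390 * 3934.3680 / 1000 = 1525.1145 kg/day
Removed = Load_in * eff / 100 = 1525.1145 * 74.2910 / 100 = 1133.0228 kg/day
Load_out = Load_in - Removed = 1525.1145 - 1133.0228 = 392.0917 kg/day


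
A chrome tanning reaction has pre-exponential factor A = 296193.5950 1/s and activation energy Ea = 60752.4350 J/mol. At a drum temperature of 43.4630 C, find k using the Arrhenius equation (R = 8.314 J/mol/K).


T_K = T_C + 273.15 = 43.4630 + 273.15 = 316.6130 K
exponent = -Ea / (R * T_K) = -60752.4350 / (8.314 * 316.6130) = -23.0794
k = A * exp(exponent) = 296193.5950 * exp(-23.0794) = 2.8074e-05 1/s


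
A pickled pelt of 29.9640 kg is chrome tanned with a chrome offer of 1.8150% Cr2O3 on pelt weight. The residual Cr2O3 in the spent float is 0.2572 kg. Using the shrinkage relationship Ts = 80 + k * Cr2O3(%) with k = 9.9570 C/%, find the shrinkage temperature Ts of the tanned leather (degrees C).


Offered = pelt * offer_pct / 100 = 29.9640 * 1.8150 / 100 = 0.5438 kg
Uptake = offered - residual = 0.5438 - 0.2572 = 0.2866 kg
Cr2O3% on pelt = uptake / pelt * 100 = 0.2866 / 29.9640 * 100 = 0.9566 %
Ts = 80 + k * Cr2O3% = 80 + 9.9570 * 0.9566 = 89.5252 C


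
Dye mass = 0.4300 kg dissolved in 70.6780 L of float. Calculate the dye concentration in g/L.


Formula: Conc = dye_mass(kg) / volume(L) * 1000
Substituting: Conc = 0.4300 / 70.6780 * 1000
Result: 6.0839 g/L


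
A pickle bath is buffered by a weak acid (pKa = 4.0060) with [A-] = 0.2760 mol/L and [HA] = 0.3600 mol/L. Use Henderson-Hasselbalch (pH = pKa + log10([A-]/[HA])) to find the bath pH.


ratio = [A-] / [HA] = 0.2760 / 0.3600 = 0.7667
log10(ratio) = -0.1154
pH = pKa + log10(ratio) = 4.0060 - 0.1154 = 3.8906


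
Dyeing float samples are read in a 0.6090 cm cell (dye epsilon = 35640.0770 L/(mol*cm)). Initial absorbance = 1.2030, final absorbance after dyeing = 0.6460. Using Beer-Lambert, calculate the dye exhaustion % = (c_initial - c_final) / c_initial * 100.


c_initial = A_i / (epsilon * l) = 1.2030 / (35640.0770 * 0.6090) = 5.5426e-05 mol/L
c_final = A_f / (epsilon * l) = 0.6460 / (35640.0770 * 0.6090) = 2.9763e-05 mol/L
Exhaustion = (c_initial - c_final) / c_initial * 100 = (5.5426e-05 - 2.9763e-05) / 5.5426e-05 * 100 = 46.3009 %


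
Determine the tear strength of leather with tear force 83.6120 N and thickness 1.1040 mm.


Formula: Tear strength = force / thickness
Substituting: Tear strength = 83.6120 / 1.1040
Result: 75.7355 N/mm


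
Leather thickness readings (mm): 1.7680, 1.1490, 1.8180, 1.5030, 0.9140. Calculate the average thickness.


Formula: Average = sum / n
Substituting: Average = 7.1520 / 5
Result: 1.4304 mm


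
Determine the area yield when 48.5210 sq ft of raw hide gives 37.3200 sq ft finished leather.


Formula: Yield = finished / raw * 100
Substituting: Yield = 37.3200 / 48.5210 * 100
Result: 76.9152 %


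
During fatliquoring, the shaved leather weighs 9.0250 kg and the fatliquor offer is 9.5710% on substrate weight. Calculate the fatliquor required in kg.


Formula: Fat = substrate * pct / 100
Substituting: Fat = 9.0250 * 9.5710 / 100
Result: 0.8638 kg


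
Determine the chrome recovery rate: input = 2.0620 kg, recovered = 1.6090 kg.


Formula: Recovery = recovered / input * 100
Substituting: Recovery = 1.6090 / 2.0620 * 100
Result: 78.0310 %


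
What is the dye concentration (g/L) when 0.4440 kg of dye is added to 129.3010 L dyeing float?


Formula: Conc = dye_mass(kg) / volume(L) * 1000
Substituting: Conc = 0.4440 / 129.3010 * 1000
Result: 3.4338 g/L


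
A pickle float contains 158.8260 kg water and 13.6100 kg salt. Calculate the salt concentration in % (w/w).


Formula: Conc = salt / (water + salt) * 100
Substituting: Conc = 13.6100 / (158.8260 + 13.6100) * 100
Result: 7.8928 %


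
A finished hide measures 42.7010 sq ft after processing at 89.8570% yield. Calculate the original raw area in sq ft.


Formula: raw = finished * 100 / yield
Substituting: raw = 42.7010 * 100 / 89.8570
Result: 47.5211 sq ft


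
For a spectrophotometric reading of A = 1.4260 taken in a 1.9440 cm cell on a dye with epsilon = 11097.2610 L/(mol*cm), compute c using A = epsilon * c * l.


Formula: c = A / (epsilon * l)
Substituting: c = 1.4260 / (11097.2610 * 1.9440)
Result: 6.6101e-05 mol/L


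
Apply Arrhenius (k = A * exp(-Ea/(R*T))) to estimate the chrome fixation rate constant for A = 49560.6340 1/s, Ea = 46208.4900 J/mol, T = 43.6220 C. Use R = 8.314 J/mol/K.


T_K = T_C + 273.15 = 43.6220 + 273.15 = 316.7720 K
exponent = -Ea / (R * T_K) = -46208.4900 / (8.314 * 316.7720) = -17.5455
k = A * exp(exponent) = 49560.6340 * exp(-17.5455) = 0.00118915 1/s


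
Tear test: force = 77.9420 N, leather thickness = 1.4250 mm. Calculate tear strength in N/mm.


Formula: Tear strength = force / thickness
Substituting: Tear strength = 77.9420 / 1.4250
Result: 54.6961 N/mm


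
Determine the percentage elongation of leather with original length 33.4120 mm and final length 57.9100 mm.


Formula: Elongation = (Lf - L0) / L0 * 100
Substituting: Elongation = (57.9100 - 33.4120) / 33.4120 * 100
Result: 73.3210 %


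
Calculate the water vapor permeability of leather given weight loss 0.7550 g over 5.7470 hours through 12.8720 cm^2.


Formula: WVP = loss / (area * time)
Substituting: WVP = 0.7550 / (12.8720 * 5.7470)
Result: 0.0102061 g/(cm^2*hr)


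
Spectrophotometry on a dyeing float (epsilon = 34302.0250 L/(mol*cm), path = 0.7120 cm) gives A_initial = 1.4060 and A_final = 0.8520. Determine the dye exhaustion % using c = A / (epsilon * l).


c_initial = A_i / (epsilon * l) = 1.4060 / (34302.0250 * 0.7120) = 5.7569e-05 mol/L
c_final = A_f / (epsilon * l) = 0.8520 / (34302.0250 * 0.7120) = 3.4885e-05 mol/L
Exhaustion = (c_initial - c_final) / c_initial * 100 = (5.7569e-05 - 3.4885e-05) / 5.7569e-05 * 100 = 39.4026 %


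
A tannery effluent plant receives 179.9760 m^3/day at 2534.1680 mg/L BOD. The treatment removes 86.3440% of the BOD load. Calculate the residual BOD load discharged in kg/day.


Load_in = volume * conc / 1000 = 179.9760 * 2534.1680 / 1000 = 456.0894 kg/day
Removed = Load_in * eff / 100 = 456.0894 * 86.3440 / 100 = 393.8058 kg/day
Load_out = Load_in - Removed = 456.0894 - 393.8058 = 62.2836 kg/day


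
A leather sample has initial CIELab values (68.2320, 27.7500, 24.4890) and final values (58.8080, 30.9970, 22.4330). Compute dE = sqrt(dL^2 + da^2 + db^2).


dL = -9.4240, da = 3.2470, db = -2.0560
dE = sqrt((-9.4240)^2 + 3.2470^2 + (-2.0560)^2) = 10.1775


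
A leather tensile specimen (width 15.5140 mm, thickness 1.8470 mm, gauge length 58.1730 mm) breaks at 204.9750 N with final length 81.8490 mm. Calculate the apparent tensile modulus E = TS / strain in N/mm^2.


TS = F / (w * t) = 204.9750 / (15.5140 * 1.8470) = 7.1534 N/mm^2
strain = (Lf - L0) / L0 = (81.8490 - 58.1730) / 58.1730 = 0.4070
E = TS / strain = 7.1534 / 0.4070 = 17.5761 N/mm^2


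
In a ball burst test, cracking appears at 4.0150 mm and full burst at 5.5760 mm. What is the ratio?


Formula: Ratio = crack / burst
Substituting: Ratio = 4.0150 / 5.5760
Result: 0.7201


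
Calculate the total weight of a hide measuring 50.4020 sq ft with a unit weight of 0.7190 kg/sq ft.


Formula: Weight = area * weight_per_sqft
Substituting: Weight = 50.4020 * 0.7190
Result: 36.2390 kg


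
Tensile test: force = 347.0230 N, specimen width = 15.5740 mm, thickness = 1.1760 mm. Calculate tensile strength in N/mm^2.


Formula: TS = force / (width * thickness)
Substituting: TS = 347.0230 / (15.5740 * 1.1760)
Result: 18.9474 N/mm^2


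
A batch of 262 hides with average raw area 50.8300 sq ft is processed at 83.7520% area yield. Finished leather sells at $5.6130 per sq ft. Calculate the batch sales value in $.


Raw_total = N * avg_area = 262 * 50.8300 = 13317.4600 sq ft
Finished = Raw_total * yield / 100 = 13317.4600 * 83.7520 / 100 = 11153.6391 sq ft
Value = Finished * price = 11153.6391 * 5.6130 = 62605.3763 $


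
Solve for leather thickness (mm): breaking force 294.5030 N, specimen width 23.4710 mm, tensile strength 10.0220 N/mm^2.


Formula: t = F / (TS * w)
Substituting: t = 294.5030 / (10.0220 * 23.4710)
Result: 1.2520 mm


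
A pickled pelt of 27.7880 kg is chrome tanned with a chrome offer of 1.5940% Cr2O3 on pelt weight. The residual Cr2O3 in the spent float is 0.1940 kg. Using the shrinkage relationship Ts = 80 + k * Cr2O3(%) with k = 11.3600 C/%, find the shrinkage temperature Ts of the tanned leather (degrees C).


Offered = pelt * offer_pct / 100 = 27.7880 * 1.5940 / 100 = 0.4429 kg
Uptake = offered - residual = 0.4429 - 0.1940 = 0.2489 kg
Cr2O3% on pelt = uptake / pelt * 100 = 0.2489 / 27.7880 * 100 = 0.8959 %
Ts = 80 + k * Cr2O3% = 80 + 11.3600 * 0.8959 = 90.1769 C


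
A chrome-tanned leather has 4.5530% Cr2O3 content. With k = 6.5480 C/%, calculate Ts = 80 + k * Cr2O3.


Formula: Ts = 80 + k * Cr2O3
Substituting: Ts = 80 + 6.5480 * 4.5530
Result: 109.8130 C


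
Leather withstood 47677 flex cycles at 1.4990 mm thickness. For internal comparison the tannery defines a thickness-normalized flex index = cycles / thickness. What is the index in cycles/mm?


Formula: Index = cycles / thickness
Substituting: Index = 47677 / 1.4990
Result: 31805.8706 cycles/mm


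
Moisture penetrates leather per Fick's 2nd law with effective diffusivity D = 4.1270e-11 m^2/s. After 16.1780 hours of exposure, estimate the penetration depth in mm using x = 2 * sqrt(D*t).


t = 16.1780 hr * 3600 = 58240.8000 s
D * t = 4.1270e-11 * 58240.8000 = 2.4036e-06
x = 2 * sqrt(D*t) = 2 * sqrt(2.4036e-06) = 0.00310071 m = 3.1007 mm


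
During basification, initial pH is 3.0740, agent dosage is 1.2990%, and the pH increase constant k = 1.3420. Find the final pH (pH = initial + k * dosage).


Formula: pH_final = pH_initial + k * base_pct
Substituting: pH_final = 3.0740 + 1.3420 * 1.2990
Result: 4.8173


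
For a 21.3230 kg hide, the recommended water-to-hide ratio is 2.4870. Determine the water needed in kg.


Formula: Water = hide_weight * ratio
Substituting: Water = 21.3230 * 2.4870
Result: 53.0303 kg


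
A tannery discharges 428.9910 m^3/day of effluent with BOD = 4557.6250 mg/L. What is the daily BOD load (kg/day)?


Formula: BOD_load = volume * conc / 1000
Substituting: BOD_load = 428.9910 * 4557.6250 / 1000
Result: 1955.1801 kg/day


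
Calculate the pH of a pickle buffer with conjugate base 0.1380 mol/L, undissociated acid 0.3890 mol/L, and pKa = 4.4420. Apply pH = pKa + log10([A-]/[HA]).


ratio = [A-] / [HA] = 0.1380 / 0.3890 = 0.3548
log10(ratio) = -0.4501
pH = pKa + log10(ratio) = 4.4420 - 0.4501 = 3.9919


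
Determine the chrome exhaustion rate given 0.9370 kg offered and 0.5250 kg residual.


Formula: Uptake = (offered - residual) / offered * 100
Substituting: Uptake = (0.9370 - 0.5250) / 0.9370 * 100
Result: 43.9701 %


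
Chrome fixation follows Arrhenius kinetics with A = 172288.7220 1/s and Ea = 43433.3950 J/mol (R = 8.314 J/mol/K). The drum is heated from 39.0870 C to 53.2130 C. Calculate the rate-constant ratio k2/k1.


T1 = 39.0870 + 273.15 = 312.2370 K; T2 = 53.2130 + 273.15 = 326.3630 K
k1 = A * exp(-Ea/(R*T1)) = 172288.7220 * exp(-43433.3950/(8.314*312.2370)) = 0.00933148 1/s
k2 = A * exp(-Ea/(R*T2)) = 172288.7220 * exp(-43433.3950/(8.314*326.3630)) = 0.0192512 1/s
k2/k1 = 0.0192512 / 0.00933148 = 2.0630


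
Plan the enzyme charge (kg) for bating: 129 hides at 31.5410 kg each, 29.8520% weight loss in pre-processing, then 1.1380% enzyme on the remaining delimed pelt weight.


Total_raw = N * avg_wt = 129 * 31.5410 = 4068.7890 kg
Substrate = Total_raw * (1 - loss/100) = 4068.7890 * (1 - 29.8520/100) = 2854.1741 kg
Enzyme = Substrate * pct / 100 = 2854.1741 * 1.1380 / 100 = 32.4805 kg


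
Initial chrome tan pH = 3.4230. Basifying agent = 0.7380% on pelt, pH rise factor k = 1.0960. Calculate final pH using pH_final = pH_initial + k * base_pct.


Formula: pH_final = pH_initial + k * base_pct
Substituting: pH_final = 3.4230 + 1.0960 * 0.7380
Result: 4.2318


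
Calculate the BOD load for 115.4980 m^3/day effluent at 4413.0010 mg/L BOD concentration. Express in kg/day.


Formula: BOD_load = volume * conc / 1000
Substituting: BOD_load = 115.4980 * 4413.0010 / 1000
Result: 509.6928 kg/day


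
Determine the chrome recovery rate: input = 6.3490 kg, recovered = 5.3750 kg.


Formula: Recovery = recovered / input * 100
Substituting: Recovery = 5.3750 / 6.3490 * 100
Result: 84.6590 %


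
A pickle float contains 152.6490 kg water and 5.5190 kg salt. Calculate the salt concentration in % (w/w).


Formula: Conc = salt / (water + salt) * 100
Substituting: Conc = 5.5190 / (152.6490 + 5.5190) * 100
Result: 3.4893 %


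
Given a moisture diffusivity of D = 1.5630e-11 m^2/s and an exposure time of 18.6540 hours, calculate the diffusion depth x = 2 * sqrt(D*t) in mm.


t = 18.6540 hr * 3600 = 67154.4000 s
D * t = 1.5630e-11 * 67154.4000 = 1.0496e-06
x = 2 * sqrt(D*t) = 2 * sqrt(1.0496e-06) = 0.00204902 m = 2.0490 mm


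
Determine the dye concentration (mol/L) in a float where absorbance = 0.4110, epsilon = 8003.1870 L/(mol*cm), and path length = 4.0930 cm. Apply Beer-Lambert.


Formula: c = A / (epsilon * l)
Substituting: c = 0.4110 / (8003.1870 * 4.0930)
Result: 1.2547e-05 mol/L


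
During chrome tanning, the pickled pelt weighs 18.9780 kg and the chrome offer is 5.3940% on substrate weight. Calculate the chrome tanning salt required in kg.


Formula: Chrome = substrate * pct / 100
Substituting: Chrome = 18.9780 * 5.3940 / 100
Result: 1.0237 kg


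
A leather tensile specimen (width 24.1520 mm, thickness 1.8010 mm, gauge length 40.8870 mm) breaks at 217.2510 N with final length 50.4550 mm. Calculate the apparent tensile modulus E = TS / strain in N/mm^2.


TS = F / (w * t) = 217.2510 / (24.1520 * 1.8010) = 4.9945 N/mm^2
strain = (Lf - L0) / L0 = (50.4550 - 40.8870) / 40.8870 = 0.2340
E = TS / strain = 4.9945 / 0.2340 = 21.3432 N/mm^2


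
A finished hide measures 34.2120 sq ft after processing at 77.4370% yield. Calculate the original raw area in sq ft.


Formula: raw = finished * 100 / yield
Substituting: raw = 34.2120 * 100 / 77.4370
Result: 44.1804 sq ft


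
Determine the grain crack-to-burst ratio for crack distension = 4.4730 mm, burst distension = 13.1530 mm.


Formula: Ratio = crack / burst
Substituting: Ratio = 4.4730 / 13.1530
Result: 0.3401


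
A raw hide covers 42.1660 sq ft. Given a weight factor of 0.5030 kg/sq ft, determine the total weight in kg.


Formula: Weight = area * weight_per_sqft
Substituting: Weight = 42.1660 * 0.5030
Result: 21.2095 kg


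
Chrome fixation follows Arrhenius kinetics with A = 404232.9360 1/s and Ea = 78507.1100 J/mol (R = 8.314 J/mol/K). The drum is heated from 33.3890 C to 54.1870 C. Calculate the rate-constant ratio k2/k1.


T1 = 33.3890 + 273.15 = 306.5390 K; T2 = 54.1870 + 273.15 = 327.3370 K
k1 = A * exp(-Ea/(R*T1)) = 404232.9360 * exp(-78507.1100/(8.314*306.5390)) = 1.6921e-08 1/s
k2 = A * exp(-Ea/(R*T2)) = 404232.9360 * exp(-78507.1100/(8.314*327.3370)) = 1.1980e-07 1/s
k2/k1 = 1.1980e-07 / 1.6921e-08 = 7.0796


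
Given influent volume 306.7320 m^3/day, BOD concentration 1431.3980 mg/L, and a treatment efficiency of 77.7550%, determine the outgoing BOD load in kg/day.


Load_in = volume * conc / 1000 = 306.7320 * 1431.3980 / 1000 = 439.0556 kg/day
Removed = Load_in * eff / 100 = 439.0556 * 77.7550 / 100 = 341.3877 kg/day
Load_out = Load_in - Removed = 439.0556 - 341.3877 = 97.6679 kg/day


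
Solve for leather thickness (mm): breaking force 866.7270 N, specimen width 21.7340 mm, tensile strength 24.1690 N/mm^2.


Formula: t = F / (TS * w)
Substituting: t = 866.7270 / (24.1690 * 21.7340)
Result: 1.6500 mm


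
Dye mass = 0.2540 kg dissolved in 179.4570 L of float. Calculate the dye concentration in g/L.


Formula: Conc = dye_mass(kg) / volume(L) * 1000
Substituting: Conc = 0.2540 / 179.4570 * 1000
Result: 1.4154 g/L


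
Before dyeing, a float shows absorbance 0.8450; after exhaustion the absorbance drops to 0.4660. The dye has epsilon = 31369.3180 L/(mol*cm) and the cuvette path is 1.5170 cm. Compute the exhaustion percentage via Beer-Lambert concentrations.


c_initial = A_i / (epsilon * l) = 0.8450 / (31369.3180 * 1.5170) = 1.7757e-05 mol/L
c_final = A_f / (epsilon * l) = 0.4660 / (31369.3180 * 1.5170) = 9.7925e-06 mol/L
Exhaustion = (c_initial - c_final) / c_initial * 100 = (1.7757e-05 - 9.7925e-06) / 1.7757e-05 * 100 = 44.8521 %


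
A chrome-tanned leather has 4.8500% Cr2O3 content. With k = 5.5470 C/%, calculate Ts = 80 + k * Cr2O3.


Formula: Ts = 80 + k * Cr2O3
Substituting: Ts = 80 + 5.5470 * 4.8500
Result: 106.9030 C


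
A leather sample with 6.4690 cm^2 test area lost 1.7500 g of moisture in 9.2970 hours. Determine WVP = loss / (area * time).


Formula: WVP = loss / (area * time)
Substituting: WVP = 1.7500 / (6.4690 * 9.2970)
Result: 0.0290977 g/(cm^2*hr)


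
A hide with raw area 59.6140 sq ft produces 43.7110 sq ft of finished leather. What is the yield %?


Formula: Yield = finished / raw * 100
Substituting: Yield = 43.7110 / 59.6140 * 100
Result: 73.3234 %


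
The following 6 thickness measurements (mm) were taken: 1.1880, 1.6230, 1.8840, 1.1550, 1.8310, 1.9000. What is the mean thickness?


Formula: Average = sum / n
Substituting: Average = 9.5810 / 6
Result: 1.5968 mm


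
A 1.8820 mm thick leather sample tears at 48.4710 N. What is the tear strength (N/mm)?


Formula: Tear strength = force / thickness
Substituting: Tear strength = 48.4710 / 1.8820
Result: 25.7550 N/mm


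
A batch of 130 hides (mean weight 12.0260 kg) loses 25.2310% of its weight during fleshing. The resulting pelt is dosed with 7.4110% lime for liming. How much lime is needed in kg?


Total_raw = N * avg_wt = 130 * 12.0260 = 1563.3800 kg
Substrate = Total_raw * (1 - loss/100) = 1563.3800 * (1 - 25.2310/100) = 1168.9236 kg
Lime = Substrate * pct / 100 = 1168.9236 * 7.4110 / 100 = 86.6289 kg


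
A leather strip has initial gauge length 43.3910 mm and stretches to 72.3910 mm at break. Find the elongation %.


Formula: Elongation = (Lf - L0) / L0 * 100
Substituting: Elongation = (72.3910 - 43.3910) / 43.3910 * 100
Result: 66.8341 %


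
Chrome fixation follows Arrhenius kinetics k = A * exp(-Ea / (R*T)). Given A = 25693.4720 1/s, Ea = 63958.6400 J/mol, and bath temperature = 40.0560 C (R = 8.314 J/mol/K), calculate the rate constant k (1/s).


T_K = T_C + 273.15 = 40.0560 + 273.15 = 313.2060 K
exponent = -Ea / (R * T_K) = -63958.6400 / (8.314 * 313.2060) = -24.5617
k = A * exp(exponent) = 25693.4720 * exp(-24.5617) = 5.5309e-07 1/s


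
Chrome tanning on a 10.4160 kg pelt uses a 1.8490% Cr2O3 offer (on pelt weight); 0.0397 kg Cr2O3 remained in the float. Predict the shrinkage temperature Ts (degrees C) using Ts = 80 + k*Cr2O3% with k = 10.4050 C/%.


Offered = pelt * offer_pct / 100 = 10.4160 * 1.8490 / 100 = 0.1926 kg
Uptake = offered - residual = 0.1926 - 0.0397 = 0.1529 kg
Cr2O3% on pelt = uptake / pelt * 100 = 0.1529 / 10.4160 * 100 = 1.4679 %
Ts = 80 + k * Cr2O3% = 80 + 10.4050 * 1.4679 = 95.2730 C


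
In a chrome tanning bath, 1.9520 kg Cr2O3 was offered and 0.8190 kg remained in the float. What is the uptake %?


Formula: Uptake = (offered - residual) / offered * 100
Substituting: Uptake = (1.9520 - 0.8190) / 1.9520 * 100
Result: 58.0430 %


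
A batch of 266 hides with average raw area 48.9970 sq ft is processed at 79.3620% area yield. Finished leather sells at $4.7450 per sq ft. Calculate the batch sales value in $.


Raw_total = N * avg_area = 266 * 48.9970 = 13033.2020 sq ft
Finished = Raw_total * yield / 100 = 13033.2020 * 79.3620 / 100 = 10343.4098 sq ft
Value = Finished * price = 10343.4098 * 4.7450 = 49079.4794 $


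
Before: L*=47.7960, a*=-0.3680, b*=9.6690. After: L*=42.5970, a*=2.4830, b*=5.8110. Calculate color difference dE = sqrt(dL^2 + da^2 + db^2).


dL = -5.1990, da = 2.8510, db = -3.8580
dE = sqrt((-5.1990)^2 + 2.8510^2 + (-3.8580)^2) = 7.0740


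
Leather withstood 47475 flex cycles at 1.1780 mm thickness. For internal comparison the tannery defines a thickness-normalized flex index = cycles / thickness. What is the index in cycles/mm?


Formula: Index = cycles / thickness
Substituting: Index = 47475 / 1.1780
Result: 40301.3582 cycles/mm


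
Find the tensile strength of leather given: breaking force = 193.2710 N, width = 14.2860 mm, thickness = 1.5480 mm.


Formula: TS = force / (width * thickness)
Substituting: TS = 193.2710 / (14.2860 * 1.5480)
Result: 8.7395 N/mm^2


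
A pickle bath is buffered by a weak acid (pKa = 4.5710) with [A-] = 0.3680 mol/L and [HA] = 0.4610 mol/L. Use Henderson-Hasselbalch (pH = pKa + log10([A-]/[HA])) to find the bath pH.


ratio = [A-] / [HA] = 0.3680 / 0.4610 = 0.7983
log10(ratio) = -0.0978531
pH = pKa + log10(ratio) = 4.5710 - 0.0978531 = 4.4731


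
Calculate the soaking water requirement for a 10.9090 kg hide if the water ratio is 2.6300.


Formula: Water = hide_weight * ratio
Substituting: Water = 10.9090 * 2.6300
Result: 28.6907 kg


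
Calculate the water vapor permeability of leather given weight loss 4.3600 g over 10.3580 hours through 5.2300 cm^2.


Formula: WVP = loss / (area * time)
Substituting: WVP = 4.3600 / (5.2300 * 10.3580)
Result: 0.0804839 g/(cm^2*hr)


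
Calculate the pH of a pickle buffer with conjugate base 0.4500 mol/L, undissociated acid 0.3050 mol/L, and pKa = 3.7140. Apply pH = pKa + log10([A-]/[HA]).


ratio = [A-] / [HA] = 0.4500 / 0.3050 = 1.4754
log10(ratio) = 0.1689
pH = pKa + log10(ratio) = 3.7140 + 0.1689 = 3.8829


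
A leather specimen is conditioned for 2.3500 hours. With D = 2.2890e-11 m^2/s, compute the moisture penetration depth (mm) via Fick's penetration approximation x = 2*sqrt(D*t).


t = 2.3500 hr * 3600 = 8460.0000 s
D * t = 2.2890e-11 * 8460.0000 = 1.9365e-07
x = 2 * sqrt(D*t) = 2 * sqrt(1.9365e-07) = 8.8011e-04 m = 0.8801 mm


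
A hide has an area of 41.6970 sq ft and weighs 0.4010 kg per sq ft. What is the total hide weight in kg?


Formula: Weight = area * weight_per_sqft
Substituting: Weight = 41.6970 * 0.4010
Result: 16.7205 kg


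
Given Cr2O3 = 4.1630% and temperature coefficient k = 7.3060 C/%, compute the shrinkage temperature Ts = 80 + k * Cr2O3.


Formula: Ts = 80 + k * Cr2O3
Substituting: Ts = 80 + 7.3060 * 4.1630
Result: 110.4149 C


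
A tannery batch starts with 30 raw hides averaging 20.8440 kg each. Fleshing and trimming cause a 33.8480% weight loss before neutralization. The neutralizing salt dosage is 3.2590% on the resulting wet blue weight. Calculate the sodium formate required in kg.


Total_raw = N * avg_wt = 30 * 20.8440 = 625.3200 kg
Substrate = Total_raw * (1 - loss/100) = 625.3200 * (1 - 33.8480/100) = 413.6617 kg
Neutralizer = Substrate * pct / 100 = 413.6617 * 3.2590 / 100 = 13.4812 kg


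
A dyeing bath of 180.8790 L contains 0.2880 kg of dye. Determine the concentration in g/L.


Formula: Conc = dye_mass(kg) / volume(L) * 1000
Substituting: Conc = 0.2880 / 180.8790 * 1000
Result: 1.5922 g/L


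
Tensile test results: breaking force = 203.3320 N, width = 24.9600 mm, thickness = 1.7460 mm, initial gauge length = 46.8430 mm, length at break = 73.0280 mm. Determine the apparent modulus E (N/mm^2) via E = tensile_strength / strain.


TS = F / (w * t) = 203.3320 / (24.9600 * 1.7460) = 4.6657 N/mm^2
strain = (Lf - L0) / L0 = (73.0280 - 46.8430) / 46.8430 = 0.5590
E = TS / strain = 4.6657 / 0.5590 = 8.3466 N/mm^2


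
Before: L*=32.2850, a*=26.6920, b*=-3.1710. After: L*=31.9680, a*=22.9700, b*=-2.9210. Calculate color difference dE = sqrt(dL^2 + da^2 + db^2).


dL = -0.3170, da = -3.7220, db = 0.2500
dE = sqrt((-0.3170)^2 + (-3.7220)^2 + 0.2500^2) = 3.7438


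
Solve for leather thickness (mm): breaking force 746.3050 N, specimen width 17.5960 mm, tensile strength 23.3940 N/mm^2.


Formula: t = F / (TS * w)
Substituting: t = 746.3050 / (23.3940 * 17.5960)
Result: 1.8130 mm


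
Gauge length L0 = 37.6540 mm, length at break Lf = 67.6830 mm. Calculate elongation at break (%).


Formula: Elongation = (Lf - L0) / L0 * 100
Substituting: Elongation = (67.6830 - 37.6540) / 37.6540 * 100
Result: 79.7498 %


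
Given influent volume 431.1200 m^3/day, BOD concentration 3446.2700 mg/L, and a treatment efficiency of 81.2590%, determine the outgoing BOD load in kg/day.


Load_in = volume * conc / 1000 = 431.1200 * 3446.2700 / 1000 = 1485.7559 kg/day
Removed = Load_in * eff / 100 = 1485.7559 * 81.2590 / 100 = 1207.3104 kg/day
Load_out = Load_in - Removed = 1485.7559 - 1207.3104 = 278.4455 kg/day


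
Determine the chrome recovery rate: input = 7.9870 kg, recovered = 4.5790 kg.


Formula: Recovery = recovered / input * 100
Substituting: Recovery = 4.5790 / 7.9870 * 100
Result: 57.3307 %


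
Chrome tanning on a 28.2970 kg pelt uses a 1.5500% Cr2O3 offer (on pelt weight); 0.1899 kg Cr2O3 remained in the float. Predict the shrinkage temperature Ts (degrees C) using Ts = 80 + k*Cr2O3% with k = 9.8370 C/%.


Offered = pelt * offer_pct / 100 = 28.2970 * 1.5500 / 100 = 0.4386 kg
Uptake = offered - residual = 0.4386 - 0.1899 = 0.2487 kg
Cr2O3% on pelt = uptake / pelt * 100 = 0.2487 / 28.2970 * 100 = 0.8789 %
Ts = 80 + k * Cr2O3% = 80 + 9.8370 * 0.8789 = 88.6458 C


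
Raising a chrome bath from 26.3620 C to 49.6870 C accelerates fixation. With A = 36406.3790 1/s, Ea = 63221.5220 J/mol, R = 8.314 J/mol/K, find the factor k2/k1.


T1 = 26.3620 + 273.15 = 299.5120 K; T2 = 49.6870 + 273.15 = 322.8370 K
k1 = A * exp(-Ea/(R*T1)) = 36406.3790 * exp(-63221.5220/(8.314*299.5120)) = 3.4277e-07 1/s
k2 = A * exp(-Ea/(R*T2)) = 36406.3790 * exp(-63221.5220/(8.314*322.8370)) = 2.1461e-06 1/s
k2/k1 = 2.1461e-06 / 3.4277e-07 = 6.2610


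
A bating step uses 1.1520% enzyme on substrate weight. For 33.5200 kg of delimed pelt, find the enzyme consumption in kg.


Formula: Enzyme = substrate * pct / 100
Substituting: Enzyme = 33.5200 * 1.1520 / 100
Result: 0.3862 kg


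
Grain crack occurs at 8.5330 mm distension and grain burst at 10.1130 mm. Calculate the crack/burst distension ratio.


Formula: Ratio = crack / burst
Substituting: Ratio = 8.5330 / 10.1130
Result: 0.8438


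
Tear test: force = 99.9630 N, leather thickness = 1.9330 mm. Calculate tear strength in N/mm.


Formula: Tear strength = force / thickness
Substituting: Tear strength = 99.9630 / 1.9330
Result: 51.7139 N/mm


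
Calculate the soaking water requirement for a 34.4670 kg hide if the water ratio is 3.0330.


Formula: Water = hide_weight * ratio
Substituting: Water = 34.4670 * 3.0330
Result: 104.5384 kg


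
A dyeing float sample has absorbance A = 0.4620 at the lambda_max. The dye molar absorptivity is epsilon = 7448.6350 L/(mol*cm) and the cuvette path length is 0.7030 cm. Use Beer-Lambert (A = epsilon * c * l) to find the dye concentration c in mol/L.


Formula: c = A / (epsilon * l)
Substituting: c = 0.4620 / (7448.6350 * 0.7030)
Result: 8.8229e-05 mol/L


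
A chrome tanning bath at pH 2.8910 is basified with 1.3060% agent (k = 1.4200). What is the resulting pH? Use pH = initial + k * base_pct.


Formula: pH_final = pH_initial + k * base_pct
Substituting: pH_final = 2.8910 + 1.4200 * 1.3060
Result: 4.7455


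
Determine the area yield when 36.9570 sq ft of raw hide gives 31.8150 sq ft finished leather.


Formula: Yield = finished / raw * 100
Substituting: Yield = 31.8150 / 36.9570 * 100
Result: 86.0865 %


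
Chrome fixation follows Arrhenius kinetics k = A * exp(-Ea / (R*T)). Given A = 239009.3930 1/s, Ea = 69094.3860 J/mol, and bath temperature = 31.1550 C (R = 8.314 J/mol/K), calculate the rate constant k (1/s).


T_K = T_C + 273.15 = 31.1550 + 273.15 = 304.3050 K
exponent = -Ea / (R * T_K) = -69094.3860 / (8.314 * 304.3050) = -27.3101
k = A * exp(exponent) = 239009.3930 * exp(-27.3101) = 3.2944e-07 1/s


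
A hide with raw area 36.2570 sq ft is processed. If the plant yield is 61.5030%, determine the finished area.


Formula: finished = raw * yield / 100
Substituting: finished = 36.2570 * 61.5030 / 100
Result: 22.2991 sq ft


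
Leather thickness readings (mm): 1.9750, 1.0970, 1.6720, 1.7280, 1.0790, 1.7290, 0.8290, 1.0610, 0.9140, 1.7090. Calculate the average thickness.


Formula: Average = sum / n
Substituting: Average = 13.7930 / 10
Result: 1.3793 mm


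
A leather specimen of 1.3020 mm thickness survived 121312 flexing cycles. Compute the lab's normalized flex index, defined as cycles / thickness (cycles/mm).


Formula: Index = cycles / thickness
Substituting: Index = 121312 / 1.3020
Result: 93173.5791 cycles/mm


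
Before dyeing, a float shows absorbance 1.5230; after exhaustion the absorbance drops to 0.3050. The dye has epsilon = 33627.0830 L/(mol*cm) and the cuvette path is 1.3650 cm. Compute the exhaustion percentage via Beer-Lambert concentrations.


c_initial = A_i / (epsilon * l) = 1.5230 / (33627.0830 * 1.3650) = 3.3180e-05 mol/L
c_final = A_f / (epsilon * l) = 0.3050 / (33627.0830 * 1.3650) = 6.6447e-06 mol/L
Exhaustion = (c_initial - c_final) / c_initial * 100 = (3.3180e-05 - 6.6447e-06) / 3.3180e-05 * 100 = 79.9737 %


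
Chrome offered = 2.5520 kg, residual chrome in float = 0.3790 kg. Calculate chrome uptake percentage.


Formula: Uptake = (offered - residual) / offered * 100
Substituting: Uptake = (2.5520 - 0.3790) / 2.5520 * 100
Result: 85.1489 %


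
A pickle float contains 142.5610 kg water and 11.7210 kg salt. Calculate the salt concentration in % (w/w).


Formula: Conc = salt / (water + salt) * 100
Substituting: Conc = 11.7210 / (142.5610 + 11.7210) * 100
Result: 7.5971 %


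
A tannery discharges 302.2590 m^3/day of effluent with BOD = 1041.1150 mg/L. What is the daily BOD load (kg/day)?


Formula: BOD_load = volume * conc / 1000
Substituting: BOD_load = 302.2590 * 1041.1150 / 1000
Result: 314.6864 kg/day


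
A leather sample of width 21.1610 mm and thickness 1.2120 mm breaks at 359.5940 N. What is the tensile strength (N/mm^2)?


Formula: TS = force / (width * thickness)
Substituting: TS = 359.5940 / (21.1610 * 1.2120)
Result: 14.0208 N/mm^2


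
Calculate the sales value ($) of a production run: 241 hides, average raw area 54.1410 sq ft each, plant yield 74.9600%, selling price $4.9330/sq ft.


Raw_total = N * avg_area = 241 * 54.1410 = 13047.9810 sq ft
Finished = Raw_total * yield / 100 = 13047.9810 * 74.9600 / 100 = 9780.7666 sq ft
Value = Finished * price = 9780.7666 * 4.9330 = 48248.5214 $


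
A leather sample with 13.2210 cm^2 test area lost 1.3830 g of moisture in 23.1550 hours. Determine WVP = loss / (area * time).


Formula: WVP = loss / (area * time)
Substituting: WVP = 1.3830 / (13.2210 * 23.1550)
Result: 0.00451766 g/(cm^2*hr)


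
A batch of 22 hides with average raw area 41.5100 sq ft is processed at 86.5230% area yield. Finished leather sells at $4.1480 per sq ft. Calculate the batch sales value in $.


Raw_total = N * avg_area = 22 * 41.5100 = 913.2200 sq ft
Finished = Raw_total * yield / 100 = 913.2200 * 86.5230 / 100 = 790.1453 sq ft
Value = Finished * price = 790.1453 * 4.1480 = 3277.5229 $


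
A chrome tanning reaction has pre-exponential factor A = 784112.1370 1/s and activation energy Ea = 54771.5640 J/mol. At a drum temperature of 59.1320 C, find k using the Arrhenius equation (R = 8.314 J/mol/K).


T_K = T_C + 273.15 = 59.1320 + 273.15 = 332.2820 K
exponent = -Ea / (R * T_K) = -54771.5640 / (8.314 * 332.2820) = -19.8261
k = A * exp(exponent) = 784112.1370 * exp(-19.8261) = 0.00192306 1/s


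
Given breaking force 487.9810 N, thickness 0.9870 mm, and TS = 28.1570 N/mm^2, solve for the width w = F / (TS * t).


Formula: w = F / (TS * t)
Substituting: w = 487.9810 / (28.1570 * 0.9870)
Result: 17.5590 mm


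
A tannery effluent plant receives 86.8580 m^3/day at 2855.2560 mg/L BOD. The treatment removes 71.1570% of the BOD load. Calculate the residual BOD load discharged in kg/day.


Load_in = volume * conc / 1000 = 86.8580 * 2855.2560 / 1000 = 248.0018 kg/day
Removed = Load_in * eff / 100 = 248.0018 * 71.1570 / 100 = 176.4707 kg/day
Load_out = Load_in - Removed = 248.0018 - 176.4707 = 71.5312 kg/day


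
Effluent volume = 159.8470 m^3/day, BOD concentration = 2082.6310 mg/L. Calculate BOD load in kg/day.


Formula: BOD_load = volume * conc / 1000
Substituting: BOD_load = 159.8470 * 2082.6310 / 1000
Result: 332.9023 kg/day


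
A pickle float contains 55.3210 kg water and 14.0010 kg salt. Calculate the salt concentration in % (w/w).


Formula: Conc = salt / (water + salt) * 100
Substituting: Conc = 14.0010 / (55.3210 + 14.0010) * 100
Result: 20.1971 %


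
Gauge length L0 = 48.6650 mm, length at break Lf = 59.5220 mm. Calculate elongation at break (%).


Formula: Elongation = (Lf - L0) / L0 * 100
Substituting: Elongation = (59.5220 - 48.6650) / 48.6650 * 100
Result: 22.3097 %


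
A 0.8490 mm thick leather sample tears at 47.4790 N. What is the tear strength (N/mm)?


Formula: Tear strength = force / thickness
Substituting: Tear strength = 47.4790 / 0.8490
Result: 55.9234 N/mm


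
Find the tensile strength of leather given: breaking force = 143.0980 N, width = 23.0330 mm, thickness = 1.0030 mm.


Formula: TS = force / (width * thickness)
Substituting: TS = 143.0980 / (23.0330 * 1.0030)
Result: 6.1942 N/mm^2


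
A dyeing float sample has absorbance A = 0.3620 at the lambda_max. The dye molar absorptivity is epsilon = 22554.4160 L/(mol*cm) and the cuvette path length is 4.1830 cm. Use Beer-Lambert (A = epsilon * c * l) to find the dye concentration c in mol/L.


Formula: c = A / (epsilon * l)
Substituting: c = 0.3620 / (22554.4160 * 4.1830)
Result: 3.8370e-06 mol/L


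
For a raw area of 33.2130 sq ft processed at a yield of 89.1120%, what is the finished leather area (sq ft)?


Formula: finished = raw * yield / 100
Substituting: finished = 33.2130 * 89.1120 / 100
Result: 29.5968 sq ft


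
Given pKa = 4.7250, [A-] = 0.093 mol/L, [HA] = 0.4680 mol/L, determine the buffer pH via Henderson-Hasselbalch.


ratio = [A-] / [HA] = 0.093 / 0.4680 = 0.1987
log10(ratio) = -0.7018
pH = pKa + log10(ratio) = 4.7250 - 0.7018 = 4.0232


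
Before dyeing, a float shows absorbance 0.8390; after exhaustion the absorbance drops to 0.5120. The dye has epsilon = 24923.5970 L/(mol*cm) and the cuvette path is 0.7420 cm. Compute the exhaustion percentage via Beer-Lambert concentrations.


c_initial = A_i / (epsilon * l) = 0.8390 / (24923.5970 * 0.7420) = 4.5368e-05 mol/L
c_final = A_f / (epsilon * l) = 0.5120 / (24923.5970 * 0.7420) = 2.7686e-05 mol/L
Exhaustion = (c_initial - c_final) / c_initial * 100 = (4.5368e-05 - 2.7686e-05) / 4.5368e-05 * 100 = 38.9750 %


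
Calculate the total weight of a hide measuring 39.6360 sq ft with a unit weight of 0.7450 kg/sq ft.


Formula: Weight = area * weight_per_sqft
Substituting: Weight = 39.6360 * 0.7450
Result: 29.5288 kg


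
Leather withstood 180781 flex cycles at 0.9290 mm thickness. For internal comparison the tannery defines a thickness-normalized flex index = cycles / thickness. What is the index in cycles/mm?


Formula: Index = cycles / thickness
Substituting: Index = 180781 / 0.9290
Result: 194597.4166 cycles/mm


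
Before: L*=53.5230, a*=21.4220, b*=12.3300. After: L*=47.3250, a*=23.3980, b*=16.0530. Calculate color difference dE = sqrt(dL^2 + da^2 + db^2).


dL = -6.1980, da = 1.9760, db = 3.7230
dE = sqrt((-6.1980)^2 + 1.9760^2 + 3.7230^2) = 7.4954


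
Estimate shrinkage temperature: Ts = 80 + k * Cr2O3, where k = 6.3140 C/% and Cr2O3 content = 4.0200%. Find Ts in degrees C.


Formula: Ts = 80 + k * Cr2O3
Substituting: Ts = 80 + 6.3140 * 4.0200
Result: 105.3823 C


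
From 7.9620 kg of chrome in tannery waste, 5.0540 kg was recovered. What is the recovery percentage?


Formula: Recovery = recovered / input * 100
Substituting: Recovery = 5.0540 / 7.9620 * 100
Result: 63.4765 %


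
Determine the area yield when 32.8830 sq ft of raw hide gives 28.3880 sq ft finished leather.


Formula: Yield = finished / raw * 100
Substituting: Yield = 28.3880 / 32.8830 * 100
Result: 86.3303 %


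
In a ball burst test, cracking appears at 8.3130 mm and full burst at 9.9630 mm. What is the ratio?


Formula: Ratio = crack / burst
Substituting: Ratio = 8.3130 / 9.9630
Result: 0.8344


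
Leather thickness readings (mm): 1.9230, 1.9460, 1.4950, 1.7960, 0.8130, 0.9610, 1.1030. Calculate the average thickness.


Formula: Average = sum / n
Substituting: Average = 10.0370 / 7
Result: 1.4339 mm


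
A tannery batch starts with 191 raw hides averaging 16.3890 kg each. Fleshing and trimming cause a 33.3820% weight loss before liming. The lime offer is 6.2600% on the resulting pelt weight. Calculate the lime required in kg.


Total_raw = N * avg_wt = 191 * 16.3890 = 3130.2990 kg
Substrate = Total_raw * (1 - loss/100) = 3130.2990 * (1 - 33.3820/100) = 2085.3426 kg
Lime = Substrate * pct / 100 = 2085.3426 * 6.2600 / 100 = 130.5424 kg


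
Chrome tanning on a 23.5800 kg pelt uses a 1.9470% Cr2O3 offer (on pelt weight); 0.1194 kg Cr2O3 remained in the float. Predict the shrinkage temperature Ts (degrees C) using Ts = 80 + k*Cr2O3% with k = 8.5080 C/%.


Offered = pelt * offer_pct / 100 = 23.5800 * 1.9470 / 100 = 0.4591 kg
Uptake = offered - residual = 0.4591 - 0.1194 = 0.3397 kg
Cr2O3% on pelt = uptake / pelt * 100 = 0.3397 / 23.5800 * 100 = 1.4406 %
Ts = 80 + k * Cr2O3% = 80 + 8.5080 * 1.4406 = 92.2570 C


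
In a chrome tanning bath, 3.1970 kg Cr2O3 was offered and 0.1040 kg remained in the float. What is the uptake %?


Formula: Uptake = (offered - residual) / offered * 100
Substituting: Uptake = (3.1970 - 0.1040) / 3.1970 * 100
Result: 96.7470 %


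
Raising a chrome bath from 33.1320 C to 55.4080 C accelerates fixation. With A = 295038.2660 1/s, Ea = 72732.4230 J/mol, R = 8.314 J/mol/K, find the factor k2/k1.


T1 = 33.1320 + 273.15 = 306.2820 K; T2 = 55.4080 + 273.15 = 328.5580 K
k1 = A * exp(-Ea/(R*T1)) = 295038.2660 * exp(-72732.4230/(8.314*306.2820)) = 1.1623e-07 1/s
k2 = A * exp(-Ea/(R*T2)) = 295038.2660 * exp(-72732.4230/(8.314*328.5580)) = 8.0603e-07 1/s
k2/k1 = 8.0603e-07 / 1.1623e-07 = 6.9346


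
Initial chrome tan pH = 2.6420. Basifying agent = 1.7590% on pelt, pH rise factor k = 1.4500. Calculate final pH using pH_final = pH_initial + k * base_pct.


Formula: pH_final = pH_initial + k * base_pct
Substituting: pH_final = 2.6420 + 1.4500 * 1.7590
Result: 5.1925


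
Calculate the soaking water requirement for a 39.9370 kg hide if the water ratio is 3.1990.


Formula: Water = hide_weight * ratio
Substituting: Water = 39.9370 * 3.1990
Result: 127.7585 kg


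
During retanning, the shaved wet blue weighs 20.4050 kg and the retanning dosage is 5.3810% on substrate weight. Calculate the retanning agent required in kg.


Formula: Retan = substrate * pct / 100
Substituting: Retan = 20.4050 * 5.3810 / 100
Result: 1.0980 kg
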